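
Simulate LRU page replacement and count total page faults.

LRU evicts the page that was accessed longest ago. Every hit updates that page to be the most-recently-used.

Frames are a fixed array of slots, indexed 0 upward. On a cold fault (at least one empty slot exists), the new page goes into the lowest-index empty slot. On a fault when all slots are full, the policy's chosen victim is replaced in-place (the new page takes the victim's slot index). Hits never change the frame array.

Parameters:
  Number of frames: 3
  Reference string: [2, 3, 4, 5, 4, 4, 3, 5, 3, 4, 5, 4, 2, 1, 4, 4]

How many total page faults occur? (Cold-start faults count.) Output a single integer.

Step 0: ref 2 → FAULT, frames=[2,-,-]
Step 1: ref 3 → FAULT, frames=[2,3,-]
Step 2: ref 4 → FAULT, frames=[2,3,4]
Step 3: ref 5 → FAULT (evict 2), frames=[5,3,4]
Step 4: ref 4 → HIT, frames=[5,3,4]
Step 5: ref 4 → HIT, frames=[5,3,4]
Step 6: ref 3 → HIT, frames=[5,3,4]
Step 7: ref 5 → HIT, frames=[5,3,4]
Step 8: ref 3 → HIT, frames=[5,3,4]
Step 9: ref 4 → HIT, frames=[5,3,4]
Step 10: ref 5 → HIT, frames=[5,3,4]
Step 11: ref 4 → HIT, frames=[5,3,4]
Step 12: ref 2 → FAULT (evict 3), frames=[5,2,4]
Step 13: ref 1 → FAULT (evict 5), frames=[1,2,4]
Step 14: ref 4 → HIT, frames=[1,2,4]
Step 15: ref 4 → HIT, frames=[1,2,4]
Total faults: 6

Answer: 6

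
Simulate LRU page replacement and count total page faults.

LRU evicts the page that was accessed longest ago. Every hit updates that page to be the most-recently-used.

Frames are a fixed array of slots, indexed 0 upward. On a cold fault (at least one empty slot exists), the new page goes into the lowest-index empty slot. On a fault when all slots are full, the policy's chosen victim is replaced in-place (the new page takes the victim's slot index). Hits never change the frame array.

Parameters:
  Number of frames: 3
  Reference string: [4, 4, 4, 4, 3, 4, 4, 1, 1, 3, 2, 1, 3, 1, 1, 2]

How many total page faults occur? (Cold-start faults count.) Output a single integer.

Answer: 4

Derivation:
Step 0: ref 4 → FAULT, frames=[4,-,-]
Step 1: ref 4 → HIT, frames=[4,-,-]
Step 2: ref 4 → HIT, frames=[4,-,-]
Step 3: ref 4 → HIT, frames=[4,-,-]
Step 4: ref 3 → FAULT, frames=[4,3,-]
Step 5: ref 4 → HIT, frames=[4,3,-]
Step 6: ref 4 → HIT, frames=[4,3,-]
Step 7: ref 1 → FAULT, frames=[4,3,1]
Step 8: ref 1 → HIT, frames=[4,3,1]
Step 9: ref 3 → HIT, frames=[4,3,1]
Step 10: ref 2 → FAULT (evict 4), frames=[2,3,1]
Step 11: ref 1 → HIT, frames=[2,3,1]
Step 12: ref 3 → HIT, frames=[2,3,1]
Step 13: ref 1 → HIT, frames=[2,3,1]
Step 14: ref 1 → HIT, frames=[2,3,1]
Step 15: ref 2 → HIT, frames=[2,3,1]
Total faults: 4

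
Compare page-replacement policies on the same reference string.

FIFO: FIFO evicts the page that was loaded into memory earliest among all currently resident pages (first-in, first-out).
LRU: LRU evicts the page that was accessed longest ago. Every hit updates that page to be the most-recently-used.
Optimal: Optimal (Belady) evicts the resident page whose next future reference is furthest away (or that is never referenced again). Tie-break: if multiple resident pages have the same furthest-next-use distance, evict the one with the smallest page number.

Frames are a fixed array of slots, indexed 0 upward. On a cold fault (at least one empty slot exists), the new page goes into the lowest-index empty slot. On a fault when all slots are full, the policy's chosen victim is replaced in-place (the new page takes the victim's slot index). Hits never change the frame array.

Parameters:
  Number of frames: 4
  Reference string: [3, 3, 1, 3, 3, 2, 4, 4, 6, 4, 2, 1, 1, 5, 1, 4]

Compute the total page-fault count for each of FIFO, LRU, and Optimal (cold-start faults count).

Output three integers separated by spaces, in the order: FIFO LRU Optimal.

--- FIFO ---
  step 0: ref 3 -> FAULT, frames=[3,-,-,-] (faults so far: 1)
  step 1: ref 3 -> HIT, frames=[3,-,-,-] (faults so far: 1)
  step 2: ref 1 -> FAULT, frames=[3,1,-,-] (faults so far: 2)
  step 3: ref 3 -> HIT, frames=[3,1,-,-] (faults so far: 2)
  step 4: ref 3 -> HIT, frames=[3,1,-,-] (faults so far: 2)
  step 5: ref 2 -> FAULT, frames=[3,1,2,-] (faults so far: 3)
  step 6: ref 4 -> FAULT, frames=[3,1,2,4] (faults so far: 4)
  step 7: ref 4 -> HIT, frames=[3,1,2,4] (faults so far: 4)
  step 8: ref 6 -> FAULT, evict 3, frames=[6,1,2,4] (faults so far: 5)
  step 9: ref 4 -> HIT, frames=[6,1,2,4] (faults so far: 5)
  step 10: ref 2 -> HIT, frames=[6,1,2,4] (faults so far: 5)
  step 11: ref 1 -> HIT, frames=[6,1,2,4] (faults so far: 5)
  step 12: ref 1 -> HIT, frames=[6,1,2,4] (faults so far: 5)
  step 13: ref 5 -> FAULT, evict 1, frames=[6,5,2,4] (faults so far: 6)
  step 14: ref 1 -> FAULT, evict 2, frames=[6,5,1,4] (faults so far: 7)
  step 15: ref 4 -> HIT, frames=[6,5,1,4] (faults so far: 7)
  FIFO total faults: 7
--- LRU ---
  step 0: ref 3 -> FAULT, frames=[3,-,-,-] (faults so far: 1)
  step 1: ref 3 -> HIT, frames=[3,-,-,-] (faults so far: 1)
  step 2: ref 1 -> FAULT, frames=[3,1,-,-] (faults so far: 2)
  step 3: ref 3 -> HIT, frames=[3,1,-,-] (faults so far: 2)
  step 4: ref 3 -> HIT, frames=[3,1,-,-] (faults so far: 2)
  step 5: ref 2 -> FAULT, frames=[3,1,2,-] (faults so far: 3)
  step 6: ref 4 -> FAULT, frames=[3,1,2,4] (faults so far: 4)
  step 7: ref 4 -> HIT, frames=[3,1,2,4] (faults so far: 4)
  step 8: ref 6 -> FAULT, evict 1, frames=[3,6,2,4] (faults so far: 5)
  step 9: ref 4 -> HIT, frames=[3,6,2,4] (faults so far: 5)
  step 10: ref 2 -> HIT, frames=[3,6,2,4] (faults so far: 5)
  step 11: ref 1 -> FAULT, evict 3, frames=[1,6,2,4] (faults so far: 6)
  step 12: ref 1 -> HIT, frames=[1,6,2,4] (faults so far: 6)
  step 13: ref 5 -> FAULT, evict 6, frames=[1,5,2,4] (faults so far: 7)
  step 14: ref 1 -> HIT, frames=[1,5,2,4] (faults so far: 7)
  step 15: ref 4 -> HIT, frames=[1,5,2,4] (faults so far: 7)
  LRU total faults: 7
--- Optimal ---
  step 0: ref 3 -> FAULT, frames=[3,-,-,-] (faults so far: 1)
  step 1: ref 3 -> HIT, frames=[3,-,-,-] (faults so far: 1)
  step 2: ref 1 -> FAULT, frames=[3,1,-,-] (faults so far: 2)
  step 3: ref 3 -> HIT, frames=[3,1,-,-] (faults so far: 2)
  step 4: ref 3 -> HIT, frames=[3,1,-,-] (faults so far: 2)
  step 5: ref 2 -> FAULT, frames=[3,1,2,-] (faults so far: 3)
  step 6: ref 4 -> FAULT, frames=[3,1,2,4] (faults so far: 4)
  step 7: ref 4 -> HIT, frames=[3,1,2,4] (faults so far: 4)
  step 8: ref 6 -> FAULT, evict 3, frames=[6,1,2,4] (faults so far: 5)
  step 9: ref 4 -> HIT, frames=[6,1,2,4] (faults so far: 5)
  step 10: ref 2 -> HIT, frames=[6,1,2,4] (faults so far: 5)
  step 11: ref 1 -> HIT, frames=[6,1,2,4] (faults so far: 5)
  step 12: ref 1 -> HIT, frames=[6,1,2,4] (faults so far: 5)
  step 13: ref 5 -> FAULT, evict 2, frames=[6,1,5,4] (faults so far: 6)
  step 14: ref 1 -> HIT, frames=[6,1,5,4] (faults so far: 6)
  step 15: ref 4 -> HIT, frames=[6,1,5,4] (faults so far: 6)
  Optimal total faults: 6

Answer: 7 7 6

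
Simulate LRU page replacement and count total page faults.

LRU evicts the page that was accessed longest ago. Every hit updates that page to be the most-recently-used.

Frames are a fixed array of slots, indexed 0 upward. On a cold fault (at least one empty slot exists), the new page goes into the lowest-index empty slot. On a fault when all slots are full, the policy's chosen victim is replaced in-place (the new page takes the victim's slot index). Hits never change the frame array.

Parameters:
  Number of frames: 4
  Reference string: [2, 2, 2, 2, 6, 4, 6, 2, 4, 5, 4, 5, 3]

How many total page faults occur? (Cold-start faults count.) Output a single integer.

Answer: 5

Derivation:
Step 0: ref 2 → FAULT, frames=[2,-,-,-]
Step 1: ref 2 → HIT, frames=[2,-,-,-]
Step 2: ref 2 → HIT, frames=[2,-,-,-]
Step 3: ref 2 → HIT, frames=[2,-,-,-]
Step 4: ref 6 → FAULT, frames=[2,6,-,-]
Step 5: ref 4 → FAULT, frames=[2,6,4,-]
Step 6: ref 6 → HIT, frames=[2,6,4,-]
Step 7: ref 2 → HIT, frames=[2,6,4,-]
Step 8: ref 4 → HIT, frames=[2,6,4,-]
Step 9: ref 5 → FAULT, frames=[2,6,4,5]
Step 10: ref 4 → HIT, frames=[2,6,4,5]
Step 11: ref 5 → HIT, frames=[2,6,4,5]
Step 12: ref 3 → FAULT (evict 6), frames=[2,3,4,5]
Total faults: 5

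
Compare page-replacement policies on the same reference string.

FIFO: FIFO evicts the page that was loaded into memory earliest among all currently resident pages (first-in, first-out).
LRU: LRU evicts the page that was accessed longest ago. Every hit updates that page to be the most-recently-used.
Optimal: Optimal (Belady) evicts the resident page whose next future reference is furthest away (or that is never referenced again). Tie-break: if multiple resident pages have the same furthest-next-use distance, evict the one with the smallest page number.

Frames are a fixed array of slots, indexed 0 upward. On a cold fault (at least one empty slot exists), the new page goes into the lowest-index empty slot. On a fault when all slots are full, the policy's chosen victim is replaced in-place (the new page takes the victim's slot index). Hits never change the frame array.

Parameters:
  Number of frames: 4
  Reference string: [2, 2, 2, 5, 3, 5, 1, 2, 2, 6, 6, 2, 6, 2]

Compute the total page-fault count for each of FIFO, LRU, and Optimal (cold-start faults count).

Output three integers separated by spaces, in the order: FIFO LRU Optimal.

--- FIFO ---
  step 0: ref 2 -> FAULT, frames=[2,-,-,-] (faults so far: 1)
  step 1: ref 2 -> HIT, frames=[2,-,-,-] (faults so far: 1)
  step 2: ref 2 -> HIT, frames=[2,-,-,-] (faults so far: 1)
  step 3: ref 5 -> FAULT, frames=[2,5,-,-] (faults so far: 2)
  step 4: ref 3 -> FAULT, frames=[2,5,3,-] (faults so far: 3)
  step 5: ref 5 -> HIT, frames=[2,5,3,-] (faults so far: 3)
  step 6: ref 1 -> FAULT, frames=[2,5,3,1] (faults so far: 4)
  step 7: ref 2 -> HIT, frames=[2,5,3,1] (faults so far: 4)
  step 8: ref 2 -> HIT, frames=[2,5,3,1] (faults so far: 4)
  step 9: ref 6 -> FAULT, evict 2, frames=[6,5,3,1] (faults so far: 5)
  step 10: ref 6 -> HIT, frames=[6,5,3,1] (faults so far: 5)
  step 11: ref 2 -> FAULT, evict 5, frames=[6,2,3,1] (faults so far: 6)
  step 12: ref 6 -> HIT, frames=[6,2,3,1] (faults so far: 6)
  step 13: ref 2 -> HIT, frames=[6,2,3,1] (faults so far: 6)
  FIFO total faults: 6
--- LRU ---
  step 0: ref 2 -> FAULT, frames=[2,-,-,-] (faults so far: 1)
  step 1: ref 2 -> HIT, frames=[2,-,-,-] (faults so far: 1)
  step 2: ref 2 -> HIT, frames=[2,-,-,-] (faults so far: 1)
  step 3: ref 5 -> FAULT, frames=[2,5,-,-] (faults so far: 2)
  step 4: ref 3 -> FAULT, frames=[2,5,3,-] (faults so far: 3)
  step 5: ref 5 -> HIT, frames=[2,5,3,-] (faults so far: 3)
  step 6: ref 1 -> FAULT, frames=[2,5,3,1] (faults so far: 4)
  step 7: ref 2 -> HIT, frames=[2,5,3,1] (faults so far: 4)
  step 8: ref 2 -> HIT, frames=[2,5,3,1] (faults so far: 4)
  step 9: ref 6 -> FAULT, evict 3, frames=[2,5,6,1] (faults so far: 5)
  step 10: ref 6 -> HIT, frames=[2,5,6,1] (faults so far: 5)
  step 11: ref 2 -> HIT, frames=[2,5,6,1] (faults so far: 5)
  step 12: ref 6 -> HIT, frames=[2,5,6,1] (faults so far: 5)
  step 13: ref 2 -> HIT, frames=[2,5,6,1] (faults so far: 5)
  LRU total faults: 5
--- Optimal ---
  step 0: ref 2 -> FAULT, frames=[2,-,-,-] (faults so far: 1)
  step 1: ref 2 -> HIT, frames=[2,-,-,-] (faults so far: 1)
  step 2: ref 2 -> HIT, frames=[2,-,-,-] (faults so far: 1)
  step 3: ref 5 -> FAULT, frames=[2,5,-,-] (faults so far: 2)
  step 4: ref 3 -> FAULT, frames=[2,5,3,-] (faults so far: 3)
  step 5: ref 5 -> HIT, frames=[2,5,3,-] (faults so far: 3)
  step 6: ref 1 -> FAULT, frames=[2,5,3,1] (faults so far: 4)
  step 7: ref 2 -> HIT, frames=[2,5,3,1] (faults so far: 4)
  step 8: ref 2 -> HIT, frames=[2,5,3,1] (faults so far: 4)
  step 9: ref 6 -> FAULT, evict 1, frames=[2,5,3,6] (faults so far: 5)
  step 10: ref 6 -> HIT, frames=[2,5,3,6] (faults so far: 5)
  step 11: ref 2 -> HIT, frames=[2,5,3,6] (faults so far: 5)
  step 12: ref 6 -> HIT, frames=[2,5,3,6] (faults so far: 5)
  step 13: ref 2 -> HIT, frames=[2,5,3,6] (faults so far: 5)
  Optimal total faults: 5

Answer: 6 5 5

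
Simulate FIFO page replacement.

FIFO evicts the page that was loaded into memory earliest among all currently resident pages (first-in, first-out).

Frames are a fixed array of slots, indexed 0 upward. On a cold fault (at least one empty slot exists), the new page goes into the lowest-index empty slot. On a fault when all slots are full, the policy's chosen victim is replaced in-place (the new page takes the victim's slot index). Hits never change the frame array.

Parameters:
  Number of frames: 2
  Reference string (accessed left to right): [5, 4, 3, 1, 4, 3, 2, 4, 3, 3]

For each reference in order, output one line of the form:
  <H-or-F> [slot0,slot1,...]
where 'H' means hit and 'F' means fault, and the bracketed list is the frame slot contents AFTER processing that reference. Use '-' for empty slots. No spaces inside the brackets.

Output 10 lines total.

F [5,-]
F [5,4]
F [3,4]
F [3,1]
F [4,1]
F [4,3]
F [2,3]
F [2,4]
F [3,4]
H [3,4]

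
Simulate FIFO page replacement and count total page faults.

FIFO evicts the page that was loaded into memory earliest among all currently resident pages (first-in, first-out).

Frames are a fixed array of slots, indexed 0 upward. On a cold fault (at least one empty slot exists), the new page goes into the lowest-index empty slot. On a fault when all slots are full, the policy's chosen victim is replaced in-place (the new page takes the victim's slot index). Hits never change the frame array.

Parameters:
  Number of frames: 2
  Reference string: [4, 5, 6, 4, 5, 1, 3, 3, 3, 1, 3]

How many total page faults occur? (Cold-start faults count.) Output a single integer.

Answer: 7

Derivation:
Step 0: ref 4 → FAULT, frames=[4,-]
Step 1: ref 5 → FAULT, frames=[4,5]
Step 2: ref 6 → FAULT (evict 4), frames=[6,5]
Step 3: ref 4 → FAULT (evict 5), frames=[6,4]
Step 4: ref 5 → FAULT (evict 6), frames=[5,4]
Step 5: ref 1 → FAULT (evict 4), frames=[5,1]
Step 6: ref 3 → FAULT (evict 5), frames=[3,1]
Step 7: ref 3 → HIT, frames=[3,1]
Step 8: ref 3 → HIT, frames=[3,1]
Step 9: ref 1 → HIT, frames=[3,1]
Step 10: ref 3 → HIT, frames=[3,1]
Total faults: 7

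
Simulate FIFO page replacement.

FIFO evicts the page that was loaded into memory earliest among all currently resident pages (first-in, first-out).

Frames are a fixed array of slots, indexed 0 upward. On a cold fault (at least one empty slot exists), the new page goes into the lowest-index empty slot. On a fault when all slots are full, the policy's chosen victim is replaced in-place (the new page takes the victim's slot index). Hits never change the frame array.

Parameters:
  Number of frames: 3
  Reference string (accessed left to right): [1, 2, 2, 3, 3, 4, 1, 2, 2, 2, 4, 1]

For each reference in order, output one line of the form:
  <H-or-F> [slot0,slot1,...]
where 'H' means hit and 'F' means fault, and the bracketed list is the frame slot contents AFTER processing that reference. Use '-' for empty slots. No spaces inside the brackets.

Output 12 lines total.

F [1,-,-]
F [1,2,-]
H [1,2,-]
F [1,2,3]
H [1,2,3]
F [4,2,3]
F [4,1,3]
F [4,1,2]
H [4,1,2]
H [4,1,2]
H [4,1,2]
H [4,1,2]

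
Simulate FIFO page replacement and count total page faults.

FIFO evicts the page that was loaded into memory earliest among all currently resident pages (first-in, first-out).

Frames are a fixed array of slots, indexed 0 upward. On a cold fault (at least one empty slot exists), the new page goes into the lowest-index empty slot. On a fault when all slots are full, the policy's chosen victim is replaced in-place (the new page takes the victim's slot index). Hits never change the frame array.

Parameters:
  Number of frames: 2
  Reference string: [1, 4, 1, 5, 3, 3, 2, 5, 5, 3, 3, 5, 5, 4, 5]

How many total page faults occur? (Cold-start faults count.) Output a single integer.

Step 0: ref 1 → FAULT, frames=[1,-]
Step 1: ref 4 → FAULT, frames=[1,4]
Step 2: ref 1 → HIT, frames=[1,4]
Step 3: ref 5 → FAULT (evict 1), frames=[5,4]
Step 4: ref 3 → FAULT (evict 4), frames=[5,3]
Step 5: ref 3 → HIT, frames=[5,3]
Step 6: ref 2 → FAULT (evict 5), frames=[2,3]
Step 7: ref 5 → FAULT (evict 3), frames=[2,5]
Step 8: ref 5 → HIT, frames=[2,5]
Step 9: ref 3 → FAULT (evict 2), frames=[3,5]
Step 10: ref 3 → HIT, frames=[3,5]
Step 11: ref 5 → HIT, frames=[3,5]
Step 12: ref 5 → HIT, frames=[3,5]
Step 13: ref 4 → FAULT (evict 5), frames=[3,4]
Step 14: ref 5 → FAULT (evict 3), frames=[5,4]
Total faults: 9

Answer: 9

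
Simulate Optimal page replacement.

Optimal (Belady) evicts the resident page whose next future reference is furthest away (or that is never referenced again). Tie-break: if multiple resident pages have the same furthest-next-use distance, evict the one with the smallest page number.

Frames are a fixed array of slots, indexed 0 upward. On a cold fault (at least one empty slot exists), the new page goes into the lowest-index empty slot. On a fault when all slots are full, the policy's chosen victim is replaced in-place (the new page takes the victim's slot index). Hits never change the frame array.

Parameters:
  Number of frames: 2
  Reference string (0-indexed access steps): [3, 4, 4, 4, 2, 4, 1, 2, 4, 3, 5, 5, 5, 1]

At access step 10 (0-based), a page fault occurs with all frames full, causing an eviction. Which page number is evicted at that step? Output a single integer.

Step 0: ref 3 -> FAULT, frames=[3,-]
Step 1: ref 4 -> FAULT, frames=[3,4]
Step 2: ref 4 -> HIT, frames=[3,4]
Step 3: ref 4 -> HIT, frames=[3,4]
Step 4: ref 2 -> FAULT, evict 3, frames=[2,4]
Step 5: ref 4 -> HIT, frames=[2,4]
Step 6: ref 1 -> FAULT, evict 4, frames=[2,1]
Step 7: ref 2 -> HIT, frames=[2,1]
Step 8: ref 4 -> FAULT, evict 2, frames=[4,1]
Step 9: ref 3 -> FAULT, evict 4, frames=[3,1]
Step 10: ref 5 -> FAULT, evict 3, frames=[5,1]
At step 10: evicted page 3

Answer: 3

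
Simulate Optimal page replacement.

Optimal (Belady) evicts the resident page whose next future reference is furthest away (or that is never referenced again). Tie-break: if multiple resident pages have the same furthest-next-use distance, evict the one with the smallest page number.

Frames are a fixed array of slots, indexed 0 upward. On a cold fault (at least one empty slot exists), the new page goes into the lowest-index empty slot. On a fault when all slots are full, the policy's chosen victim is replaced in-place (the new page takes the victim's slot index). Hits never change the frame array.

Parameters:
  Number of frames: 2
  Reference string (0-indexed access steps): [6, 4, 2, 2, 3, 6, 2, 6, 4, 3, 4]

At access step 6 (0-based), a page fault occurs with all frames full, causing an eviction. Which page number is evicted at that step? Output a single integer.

Answer: 3

Derivation:
Step 0: ref 6 -> FAULT, frames=[6,-]
Step 1: ref 4 -> FAULT, frames=[6,4]
Step 2: ref 2 -> FAULT, evict 4, frames=[6,2]
Step 3: ref 2 -> HIT, frames=[6,2]
Step 4: ref 3 -> FAULT, evict 2, frames=[6,3]
Step 5: ref 6 -> HIT, frames=[6,3]
Step 6: ref 2 -> FAULT, evict 3, frames=[6,2]
At step 6: evicted page 3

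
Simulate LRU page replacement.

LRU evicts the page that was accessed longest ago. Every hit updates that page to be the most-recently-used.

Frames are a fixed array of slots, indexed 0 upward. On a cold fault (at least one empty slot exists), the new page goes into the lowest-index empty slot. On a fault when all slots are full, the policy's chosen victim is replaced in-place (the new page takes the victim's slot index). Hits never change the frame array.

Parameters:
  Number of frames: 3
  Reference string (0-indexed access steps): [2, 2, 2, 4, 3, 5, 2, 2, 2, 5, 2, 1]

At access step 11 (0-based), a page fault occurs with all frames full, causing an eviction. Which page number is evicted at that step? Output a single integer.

Answer: 3

Derivation:
Step 0: ref 2 -> FAULT, frames=[2,-,-]
Step 1: ref 2 -> HIT, frames=[2,-,-]
Step 2: ref 2 -> HIT, frames=[2,-,-]
Step 3: ref 4 -> FAULT, frames=[2,4,-]
Step 4: ref 3 -> FAULT, frames=[2,4,3]
Step 5: ref 5 -> FAULT, evict 2, frames=[5,4,3]
Step 6: ref 2 -> FAULT, evict 4, frames=[5,2,3]
Step 7: ref 2 -> HIT, frames=[5,2,3]
Step 8: ref 2 -> HIT, frames=[5,2,3]
Step 9: ref 5 -> HIT, frames=[5,2,3]
Step 10: ref 2 -> HIT, frames=[5,2,3]
Step 11: ref 1 -> FAULT, evict 3, frames=[5,2,1]
At step 11: evicted page 3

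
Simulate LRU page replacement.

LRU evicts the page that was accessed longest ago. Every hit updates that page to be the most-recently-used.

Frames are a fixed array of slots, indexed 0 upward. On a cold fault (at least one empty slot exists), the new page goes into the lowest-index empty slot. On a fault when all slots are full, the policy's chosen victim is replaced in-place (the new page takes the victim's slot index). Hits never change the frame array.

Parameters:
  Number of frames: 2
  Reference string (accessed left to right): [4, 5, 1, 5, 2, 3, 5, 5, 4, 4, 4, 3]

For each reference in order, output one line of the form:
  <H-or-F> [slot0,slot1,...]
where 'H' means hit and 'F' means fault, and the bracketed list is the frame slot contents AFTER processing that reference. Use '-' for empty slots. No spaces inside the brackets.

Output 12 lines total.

F [4,-]
F [4,5]
F [1,5]
H [1,5]
F [2,5]
F [2,3]
F [5,3]
H [5,3]
F [5,4]
H [5,4]
H [5,4]
F [3,4]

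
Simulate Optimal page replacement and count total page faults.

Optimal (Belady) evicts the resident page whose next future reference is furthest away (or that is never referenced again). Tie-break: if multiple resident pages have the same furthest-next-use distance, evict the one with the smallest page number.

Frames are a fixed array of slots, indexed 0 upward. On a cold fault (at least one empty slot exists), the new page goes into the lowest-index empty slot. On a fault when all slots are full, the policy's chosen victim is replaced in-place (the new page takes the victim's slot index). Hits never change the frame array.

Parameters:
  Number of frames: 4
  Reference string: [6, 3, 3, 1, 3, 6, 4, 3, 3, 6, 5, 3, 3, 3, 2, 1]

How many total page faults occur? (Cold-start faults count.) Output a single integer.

Step 0: ref 6 → FAULT, frames=[6,-,-,-]
Step 1: ref 3 → FAULT, frames=[6,3,-,-]
Step 2: ref 3 → HIT, frames=[6,3,-,-]
Step 3: ref 1 → FAULT, frames=[6,3,1,-]
Step 4: ref 3 → HIT, frames=[6,3,1,-]
Step 5: ref 6 → HIT, frames=[6,3,1,-]
Step 6: ref 4 → FAULT, frames=[6,3,1,4]
Step 7: ref 3 → HIT, frames=[6,3,1,4]
Step 8: ref 3 → HIT, frames=[6,3,1,4]
Step 9: ref 6 → HIT, frames=[6,3,1,4]
Step 10: ref 5 → FAULT (evict 4), frames=[6,3,1,5]
Step 11: ref 3 → HIT, frames=[6,3,1,5]
Step 12: ref 3 → HIT, frames=[6,3,1,5]
Step 13: ref 3 → HIT, frames=[6,3,1,5]
Step 14: ref 2 → FAULT (evict 3), frames=[6,2,1,5]
Step 15: ref 1 → HIT, frames=[6,2,1,5]
Total faults: 6

Answer: 6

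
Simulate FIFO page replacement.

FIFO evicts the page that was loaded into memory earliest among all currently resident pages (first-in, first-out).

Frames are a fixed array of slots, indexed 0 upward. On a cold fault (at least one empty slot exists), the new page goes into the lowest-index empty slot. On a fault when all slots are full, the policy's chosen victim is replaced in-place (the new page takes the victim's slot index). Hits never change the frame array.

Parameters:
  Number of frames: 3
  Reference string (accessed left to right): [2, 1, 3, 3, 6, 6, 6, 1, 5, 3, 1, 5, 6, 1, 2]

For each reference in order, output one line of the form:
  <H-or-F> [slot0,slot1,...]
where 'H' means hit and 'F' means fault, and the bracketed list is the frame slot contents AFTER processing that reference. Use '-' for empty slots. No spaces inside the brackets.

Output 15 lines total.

F [2,-,-]
F [2,1,-]
F [2,1,3]
H [2,1,3]
F [6,1,3]
H [6,1,3]
H [6,1,3]
H [6,1,3]
F [6,5,3]
H [6,5,3]
F [6,5,1]
H [6,5,1]
H [6,5,1]
H [6,5,1]
F [2,5,1]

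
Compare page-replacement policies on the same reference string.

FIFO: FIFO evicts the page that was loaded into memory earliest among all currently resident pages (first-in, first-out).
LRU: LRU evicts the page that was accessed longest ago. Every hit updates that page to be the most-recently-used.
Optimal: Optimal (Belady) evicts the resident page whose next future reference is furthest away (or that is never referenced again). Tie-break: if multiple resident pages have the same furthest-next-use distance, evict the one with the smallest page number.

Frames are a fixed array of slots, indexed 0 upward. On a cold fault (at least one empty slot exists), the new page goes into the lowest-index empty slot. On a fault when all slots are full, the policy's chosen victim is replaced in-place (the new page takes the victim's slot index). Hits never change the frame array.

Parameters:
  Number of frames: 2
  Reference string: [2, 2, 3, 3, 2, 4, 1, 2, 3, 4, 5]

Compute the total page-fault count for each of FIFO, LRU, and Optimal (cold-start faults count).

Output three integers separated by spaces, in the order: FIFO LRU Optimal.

--- FIFO ---
  step 0: ref 2 -> FAULT, frames=[2,-] (faults so far: 1)
  step 1: ref 2 -> HIT, frames=[2,-] (faults so far: 1)
  step 2: ref 3 -> FAULT, frames=[2,3] (faults so far: 2)
  step 3: ref 3 -> HIT, frames=[2,3] (faults so far: 2)
  step 4: ref 2 -> HIT, frames=[2,3] (faults so far: 2)
  step 5: ref 4 -> FAULT, evict 2, frames=[4,3] (faults so far: 3)
  step 6: ref 1 -> FAULT, evict 3, frames=[4,1] (faults so far: 4)
  step 7: ref 2 -> FAULT, evict 4, frames=[2,1] (faults so far: 5)
  step 8: ref 3 -> FAULT, evict 1, frames=[2,3] (faults so far: 6)
  step 9: ref 4 -> FAULT, evict 2, frames=[4,3] (faults so far: 7)
  step 10: ref 5 -> FAULT, evict 3, frames=[4,5] (faults so far: 8)
  FIFO total faults: 8
--- LRU ---
  step 0: ref 2 -> FAULT, frames=[2,-] (faults so far: 1)
  step 1: ref 2 -> HIT, frames=[2,-] (faults so far: 1)
  step 2: ref 3 -> FAULT, frames=[2,3] (faults so far: 2)
  step 3: ref 3 -> HIT, frames=[2,3] (faults so far: 2)
  step 4: ref 2 -> HIT, frames=[2,3] (faults so far: 2)
  step 5: ref 4 -> FAULT, evict 3, frames=[2,4] (faults so far: 3)
  step 6: ref 1 -> FAULT, evict 2, frames=[1,4] (faults so far: 4)
  step 7: ref 2 -> FAULT, evict 4, frames=[1,2] (faults so far: 5)
  step 8: ref 3 -> FAULT, evict 1, frames=[3,2] (faults so far: 6)
  step 9: ref 4 -> FAULT, evict 2, frames=[3,4] (faults so far: 7)
  step 10: ref 5 -> FAULT, evict 3, frames=[5,4] (faults so far: 8)
  LRU total faults: 8
--- Optimal ---
  step 0: ref 2 -> FAULT, frames=[2,-] (faults so far: 1)
  step 1: ref 2 -> HIT, frames=[2,-] (faults so far: 1)
  step 2: ref 3 -> FAULT, frames=[2,3] (faults so far: 2)
  step 3: ref 3 -> HIT, frames=[2,3] (faults so far: 2)
  step 4: ref 2 -> HIT, frames=[2,3] (faults so far: 2)
  step 5: ref 4 -> FAULT, evict 3, frames=[2,4] (faults so far: 3)
  step 6: ref 1 -> FAULT, evict 4, frames=[2,1] (faults so far: 4)
  step 7: ref 2 -> HIT, frames=[2,1] (faults so far: 4)
  step 8: ref 3 -> FAULT, evict 1, frames=[2,3] (faults so far: 5)
  step 9: ref 4 -> FAULT, evict 2, frames=[4,3] (faults so far: 6)
  step 10: ref 5 -> FAULT, evict 3, frames=[4,5] (faults so far: 7)
  Optimal total faults: 7

Answer: 8 8 7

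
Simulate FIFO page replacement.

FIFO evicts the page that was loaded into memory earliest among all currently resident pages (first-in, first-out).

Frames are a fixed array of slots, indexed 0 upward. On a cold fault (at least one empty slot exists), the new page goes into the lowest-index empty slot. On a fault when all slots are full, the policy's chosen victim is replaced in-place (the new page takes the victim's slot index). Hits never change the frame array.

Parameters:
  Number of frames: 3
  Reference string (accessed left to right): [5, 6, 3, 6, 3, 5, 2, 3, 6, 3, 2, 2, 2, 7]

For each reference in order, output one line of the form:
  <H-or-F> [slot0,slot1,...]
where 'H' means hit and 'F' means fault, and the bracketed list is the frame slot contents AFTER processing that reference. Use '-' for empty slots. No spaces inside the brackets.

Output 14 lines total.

F [5,-,-]
F [5,6,-]
F [5,6,3]
H [5,6,3]
H [5,6,3]
H [5,6,3]
F [2,6,3]
H [2,6,3]
H [2,6,3]
H [2,6,3]
H [2,6,3]
H [2,6,3]
H [2,6,3]
F [2,7,3]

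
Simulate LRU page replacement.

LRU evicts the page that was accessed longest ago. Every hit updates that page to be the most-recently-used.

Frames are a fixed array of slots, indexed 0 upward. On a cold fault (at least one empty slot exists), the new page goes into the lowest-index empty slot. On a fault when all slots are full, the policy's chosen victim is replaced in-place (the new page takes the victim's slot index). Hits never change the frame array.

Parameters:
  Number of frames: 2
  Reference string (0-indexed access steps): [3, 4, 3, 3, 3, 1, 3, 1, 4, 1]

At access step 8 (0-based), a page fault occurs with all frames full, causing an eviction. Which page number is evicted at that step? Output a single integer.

Step 0: ref 3 -> FAULT, frames=[3,-]
Step 1: ref 4 -> FAULT, frames=[3,4]
Step 2: ref 3 -> HIT, frames=[3,4]
Step 3: ref 3 -> HIT, frames=[3,4]
Step 4: ref 3 -> HIT, frames=[3,4]
Step 5: ref 1 -> FAULT, evict 4, frames=[3,1]
Step 6: ref 3 -> HIT, frames=[3,1]
Step 7: ref 1 -> HIT, frames=[3,1]
Step 8: ref 4 -> FAULT, evict 3, frames=[4,1]
At step 8: evicted page 3

Answer: 3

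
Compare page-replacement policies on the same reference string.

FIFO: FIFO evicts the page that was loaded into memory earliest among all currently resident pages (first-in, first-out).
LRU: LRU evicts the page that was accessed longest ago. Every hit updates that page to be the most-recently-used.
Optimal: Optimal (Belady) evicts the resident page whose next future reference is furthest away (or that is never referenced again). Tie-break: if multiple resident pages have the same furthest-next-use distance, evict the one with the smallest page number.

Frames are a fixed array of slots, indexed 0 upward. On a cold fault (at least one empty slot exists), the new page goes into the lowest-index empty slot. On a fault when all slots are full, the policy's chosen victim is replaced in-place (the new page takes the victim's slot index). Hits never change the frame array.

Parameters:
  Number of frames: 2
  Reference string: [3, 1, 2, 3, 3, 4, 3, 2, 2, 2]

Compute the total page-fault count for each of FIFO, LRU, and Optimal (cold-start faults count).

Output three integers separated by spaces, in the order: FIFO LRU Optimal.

--- FIFO ---
  step 0: ref 3 -> FAULT, frames=[3,-] (faults so far: 1)
  step 1: ref 1 -> FAULT, frames=[3,1] (faults so far: 2)
  step 2: ref 2 -> FAULT, evict 3, frames=[2,1] (faults so far: 3)
  step 3: ref 3 -> FAULT, evict 1, frames=[2,3] (faults so far: 4)
  step 4: ref 3 -> HIT, frames=[2,3] (faults so far: 4)
  step 5: ref 4 -> FAULT, evict 2, frames=[4,3] (faults so far: 5)
  step 6: ref 3 -> HIT, frames=[4,3] (faults so far: 5)
  step 7: ref 2 -> FAULT, evict 3, frames=[4,2] (faults so far: 6)
  step 8: ref 2 -> HIT, frames=[4,2] (faults so far: 6)
  step 9: ref 2 -> HIT, frames=[4,2] (faults so far: 6)
  FIFO total faults: 6
--- LRU ---
  step 0: ref 3 -> FAULT, frames=[3,-] (faults so far: 1)
  step 1: ref 1 -> FAULT, frames=[3,1] (faults so far: 2)
  step 2: ref 2 -> FAULT, evict 3, frames=[2,1] (faults so far: 3)
  step 3: ref 3 -> FAULT, evict 1, frames=[2,3] (faults so far: 4)
  step 4: ref 3 -> HIT, frames=[2,3] (faults so far: 4)
  step 5: ref 4 -> FAULT, evict 2, frames=[4,3] (faults so far: 5)
  step 6: ref 3 -> HIT, frames=[4,3] (faults so far: 5)
  step 7: ref 2 -> FAULT, evict 4, frames=[2,3] (faults so far: 6)
  step 8: ref 2 -> HIT, frames=[2,3] (faults so far: 6)
  step 9: ref 2 -> HIT, frames=[2,3] (faults so far: 6)
  LRU total faults: 6
--- Optimal ---
  step 0: ref 3 -> FAULT, frames=[3,-] (faults so far: 1)
  step 1: ref 1 -> FAULT, frames=[3,1] (faults so far: 2)
  step 2: ref 2 -> FAULT, evict 1, frames=[3,2] (faults so far: 3)
  step 3: ref 3 -> HIT, frames=[3,2] (faults so far: 3)
  step 4: ref 3 -> HIT, frames=[3,2] (faults so far: 3)
  step 5: ref 4 -> FAULT, evict 2, frames=[3,4] (faults so far: 4)
  step 6: ref 3 -> HIT, frames=[3,4] (faults so far: 4)
  step 7: ref 2 -> FAULT, evict 3, frames=[2,4] (faults so far: 5)
  step 8: ref 2 -> HIT, frames=[2,4] (faults so far: 5)
  step 9: ref 2 -> HIT, frames=[2,4] (faults so far: 5)
  Optimal total faults: 5

Answer: 6 6 5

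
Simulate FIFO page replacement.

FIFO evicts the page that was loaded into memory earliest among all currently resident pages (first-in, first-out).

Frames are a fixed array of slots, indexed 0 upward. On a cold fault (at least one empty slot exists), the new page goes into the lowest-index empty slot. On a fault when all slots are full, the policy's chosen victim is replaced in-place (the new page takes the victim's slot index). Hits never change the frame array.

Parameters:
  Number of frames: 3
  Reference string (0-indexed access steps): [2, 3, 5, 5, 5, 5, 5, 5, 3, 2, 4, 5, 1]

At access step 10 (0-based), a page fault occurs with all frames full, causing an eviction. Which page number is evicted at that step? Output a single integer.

Answer: 2

Derivation:
Step 0: ref 2 -> FAULT, frames=[2,-,-]
Step 1: ref 3 -> FAULT, frames=[2,3,-]
Step 2: ref 5 -> FAULT, frames=[2,3,5]
Step 3: ref 5 -> HIT, frames=[2,3,5]
Step 4: ref 5 -> HIT, frames=[2,3,5]
Step 5: ref 5 -> HIT, frames=[2,3,5]
Step 6: ref 5 -> HIT, frames=[2,3,5]
Step 7: ref 5 -> HIT, frames=[2,3,5]
Step 8: ref 3 -> HIT, frames=[2,3,5]
Step 9: ref 2 -> HIT, frames=[2,3,5]
Step 10: ref 4 -> FAULT, evict 2, frames=[4,3,5]
At step 10: evicted page 2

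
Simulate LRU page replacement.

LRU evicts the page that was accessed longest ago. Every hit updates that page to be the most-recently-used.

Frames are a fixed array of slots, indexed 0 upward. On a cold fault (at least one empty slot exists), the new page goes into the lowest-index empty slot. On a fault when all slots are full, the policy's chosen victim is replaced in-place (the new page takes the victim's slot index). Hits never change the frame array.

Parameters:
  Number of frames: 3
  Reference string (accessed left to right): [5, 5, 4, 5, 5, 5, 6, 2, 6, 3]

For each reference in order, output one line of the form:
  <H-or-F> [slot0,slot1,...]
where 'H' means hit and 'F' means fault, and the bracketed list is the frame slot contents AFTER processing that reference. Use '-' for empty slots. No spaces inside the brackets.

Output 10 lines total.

F [5,-,-]
H [5,-,-]
F [5,4,-]
H [5,4,-]
H [5,4,-]
H [5,4,-]
F [5,4,6]
F [5,2,6]
H [5,2,6]
F [3,2,6]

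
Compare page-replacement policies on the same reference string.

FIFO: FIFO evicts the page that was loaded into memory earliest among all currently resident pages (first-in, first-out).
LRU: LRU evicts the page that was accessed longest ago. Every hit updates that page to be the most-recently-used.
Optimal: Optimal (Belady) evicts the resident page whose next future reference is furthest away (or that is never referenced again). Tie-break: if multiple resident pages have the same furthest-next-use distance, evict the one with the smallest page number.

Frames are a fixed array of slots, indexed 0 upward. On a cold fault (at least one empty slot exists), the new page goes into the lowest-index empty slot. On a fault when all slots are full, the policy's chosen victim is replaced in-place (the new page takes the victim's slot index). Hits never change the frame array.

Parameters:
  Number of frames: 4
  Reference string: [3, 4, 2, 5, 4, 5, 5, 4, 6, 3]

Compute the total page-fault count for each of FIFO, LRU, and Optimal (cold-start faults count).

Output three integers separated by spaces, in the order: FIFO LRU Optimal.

Answer: 6 6 5

Derivation:
--- FIFO ---
  step 0: ref 3 -> FAULT, frames=[3,-,-,-] (faults so far: 1)
  step 1: ref 4 -> FAULT, frames=[3,4,-,-] (faults so far: 2)
  step 2: ref 2 -> FAULT, frames=[3,4,2,-] (faults so far: 3)
  step 3: ref 5 -> FAULT, frames=[3,4,2,5] (faults so far: 4)
  step 4: ref 4 -> HIT, frames=[3,4,2,5] (faults so far: 4)
  step 5: ref 5 -> HIT, frames=[3,4,2,5] (faults so far: 4)
  step 6: ref 5 -> HIT, frames=[3,4,2,5] (faults so far: 4)
  step 7: ref 4 -> HIT, frames=[3,4,2,5] (faults so far: 4)
  step 8: ref 6 -> FAULT, evict 3, frames=[6,4,2,5] (faults so far: 5)
  step 9: ref 3 -> FAULT, evict 4, frames=[6,3,2,5] (faults so far: 6)
  FIFO total faults: 6
--- LRU ---
  step 0: ref 3 -> FAULT, frames=[3,-,-,-] (faults so far: 1)
  step 1: ref 4 -> FAULT, frames=[3,4,-,-] (faults so far: 2)
  step 2: ref 2 -> FAULT, frames=[3,4,2,-] (faults so far: 3)
  step 3: ref 5 -> FAULT, frames=[3,4,2,5] (faults so far: 4)
  step 4: ref 4 -> HIT, frames=[3,4,2,5] (faults so far: 4)
  step 5: ref 5 -> HIT, frames=[3,4,2,5] (faults so far: 4)
  step 6: ref 5 -> HIT, frames=[3,4,2,5] (faults so far: 4)
  step 7: ref 4 -> HIT, frames=[3,4,2,5] (faults so far: 4)
  step 8: ref 6 -> FAULT, evict 3, frames=[6,4,2,5] (faults so far: 5)
  step 9: ref 3 -> FAULT, evict 2, frames=[6,4,3,5] (faults so far: 6)
  LRU total faults: 6
--- Optimal ---
  step 0: ref 3 -> FAULT, frames=[3,-,-,-] (faults so far: 1)
  step 1: ref 4 -> FAULT, frames=[3,4,-,-] (faults so far: 2)
  step 2: ref 2 -> FAULT, frames=[3,4,2,-] (faults so far: 3)
  step 3: ref 5 -> FAULT, frames=[3,4,2,5] (faults so far: 4)
  step 4: ref 4 -> HIT, frames=[3,4,2,5] (faults so far: 4)
  step 5: ref 5 -> HIT, frames=[3,4,2,5] (faults so far: 4)
  step 6: ref 5 -> HIT, frames=[3,4,2,5] (faults so far: 4)
  step 7: ref 4 -> HIT, frames=[3,4,2,5] (faults so far: 4)
  step 8: ref 6 -> FAULT, evict 2, frames=[3,4,6,5] (faults so far: 5)
  step 9: ref 3 -> HIT, frames=[3,4,6,5] (faults so far: 5)
  Optimal total faults: 5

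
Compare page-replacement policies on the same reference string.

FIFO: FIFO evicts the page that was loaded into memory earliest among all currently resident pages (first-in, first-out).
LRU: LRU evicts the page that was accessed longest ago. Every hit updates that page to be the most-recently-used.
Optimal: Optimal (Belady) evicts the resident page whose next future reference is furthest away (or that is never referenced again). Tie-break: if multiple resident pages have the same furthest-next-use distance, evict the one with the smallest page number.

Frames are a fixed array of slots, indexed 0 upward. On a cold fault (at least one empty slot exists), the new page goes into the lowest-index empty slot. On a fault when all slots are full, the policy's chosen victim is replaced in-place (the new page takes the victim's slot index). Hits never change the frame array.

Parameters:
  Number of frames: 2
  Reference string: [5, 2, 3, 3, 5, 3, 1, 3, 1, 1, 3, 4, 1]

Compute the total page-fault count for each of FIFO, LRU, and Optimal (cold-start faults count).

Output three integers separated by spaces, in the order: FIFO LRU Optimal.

Answer: 8 7 5

Derivation:
--- FIFO ---
  step 0: ref 5 -> FAULT, frames=[5,-] (faults so far: 1)
  step 1: ref 2 -> FAULT, frames=[5,2] (faults so far: 2)
  step 2: ref 3 -> FAULT, evict 5, frames=[3,2] (faults so far: 3)
  step 3: ref 3 -> HIT, frames=[3,2] (faults so far: 3)
  step 4: ref 5 -> FAULT, evict 2, frames=[3,5] (faults so far: 4)
  step 5: ref 3 -> HIT, frames=[3,5] (faults so far: 4)
  step 6: ref 1 -> FAULT, evict 3, frames=[1,5] (faults so far: 5)
  step 7: ref 3 -> FAULT, evict 5, frames=[1,3] (faults so far: 6)
  step 8: ref 1 -> HIT, frames=[1,3] (faults so far: 6)
  step 9: ref 1 -> HIT, frames=[1,3] (faults so far: 6)
  step 10: ref 3 -> HIT, frames=[1,3] (faults so far: 6)
  step 11: ref 4 -> FAULT, evict 1, frames=[4,3] (faults so far: 7)
  step 12: ref 1 -> FAULT, evict 3, frames=[4,1] (faults so far: 8)
  FIFO total faults: 8
--- LRU ---
  step 0: ref 5 -> FAULT, frames=[5,-] (faults so far: 1)
  step 1: ref 2 -> FAULT, frames=[5,2] (faults so far: 2)
  step 2: ref 3 -> FAULT, evict 5, frames=[3,2] (faults so far: 3)
  step 3: ref 3 -> HIT, frames=[3,2] (faults so far: 3)
  step 4: ref 5 -> FAULT, evict 2, frames=[3,5] (faults so far: 4)
  step 5: ref 3 -> HIT, frames=[3,5] (faults so far: 4)
  step 6: ref 1 -> FAULT, evict 5, frames=[3,1] (faults so far: 5)
  step 7: ref 3 -> HIT, frames=[3,1] (faults so far: 5)
  step 8: ref 1 -> HIT, frames=[3,1] (faults so far: 5)
  step 9: ref 1 -> HIT, frames=[3,1] (faults so far: 5)
  step 10: ref 3 -> HIT, frames=[3,1] (faults so far: 5)
  step 11: ref 4 -> FAULT, evict 1, frames=[3,4] (faults so far: 6)
  step 12: ref 1 -> FAULT, evict 3, frames=[1,4] (faults so far: 7)
  LRU total faults: 7
--- Optimal ---
  step 0: ref 5 -> FAULT, frames=[5,-] (faults so far: 1)
  step 1: ref 2 -> FAULT, frames=[5,2] (faults so far: 2)
  step 2: ref 3 -> FAULT, evict 2, frames=[5,3] (faults so far: 3)
  step 3: ref 3 -> HIT, frames=[5,3] (faults so far: 3)
  step 4: ref 5 -> HIT, frames=[5,3] (faults so far: 3)
  step 5: ref 3 -> HIT, frames=[5,3] (faults so far: 3)
  step 6: ref 1 -> FAULT, evict 5, frames=[1,3] (faults so far: 4)
  step 7: ref 3 -> HIT, frames=[1,3] (faults so far: 4)
  step 8: ref 1 -> HIT, frames=[1,3] (faults so far: 4)
  step 9: ref 1 -> HIT, frames=[1,3] (faults so far: 4)
  step 10: ref 3 -> HIT, frames=[1,3] (faults so far: 4)
  step 11: ref 4 -> FAULT, evict 3, frames=[1,4] (faults so far: 5)
  step 12: ref 1 -> HIT, frames=[1,4] (faults so far: 5)
  Optimal total faults: 5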